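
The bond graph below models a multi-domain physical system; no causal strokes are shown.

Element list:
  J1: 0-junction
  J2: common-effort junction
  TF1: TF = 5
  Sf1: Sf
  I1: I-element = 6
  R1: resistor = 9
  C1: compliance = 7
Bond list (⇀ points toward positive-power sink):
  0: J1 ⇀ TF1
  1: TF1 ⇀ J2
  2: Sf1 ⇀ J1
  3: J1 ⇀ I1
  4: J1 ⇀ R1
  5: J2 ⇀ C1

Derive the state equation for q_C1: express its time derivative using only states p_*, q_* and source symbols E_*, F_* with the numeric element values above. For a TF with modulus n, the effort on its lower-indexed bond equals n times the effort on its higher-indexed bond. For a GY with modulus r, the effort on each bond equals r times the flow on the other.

b2 stroke at Sf1  (source Sf1 imposes f)
b3 stroke at I1  (I1 integral (f out))
b5 stroke at J2  (C1 outputs effort q/C1)
b1 stroke at TF1  (0-jn J2 has e-setter on 5)
b0 stroke at J1  (TF1: transformer flips bond 1)
b4 stroke at R1  (0-jn J1 has e-setter on 0)

dq_C1/dt = 5*F_Sf1 - 5*p_I1/6 - 25*q_C1/63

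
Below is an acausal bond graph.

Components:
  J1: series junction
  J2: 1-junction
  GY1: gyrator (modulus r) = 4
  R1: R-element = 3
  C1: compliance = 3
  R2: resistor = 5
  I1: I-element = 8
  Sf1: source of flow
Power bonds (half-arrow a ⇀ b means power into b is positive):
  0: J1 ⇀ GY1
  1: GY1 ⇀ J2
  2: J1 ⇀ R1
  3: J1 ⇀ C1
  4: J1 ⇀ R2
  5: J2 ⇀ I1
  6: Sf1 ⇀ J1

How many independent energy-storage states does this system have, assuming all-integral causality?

2  (C1, I1 all integral)

bond 6 stroke→Sf1  (Sf1: flow source, stroke at near end)
bond 0 stroke→J1  (J1 flow already set via bond 6)
bond 2 stroke→J1  (common-f at J1 fixed by 6)
bond 3 stroke→J1  (J1: bond 6 brought flow, rest push out)
bond 4 stroke→J1  (1-jn J1 has f-setter on 6)
bond 1 stroke→J2  (GY1: gyrator matches bond 0)
bond 5 stroke→I1  (only one flow-in slot at J2)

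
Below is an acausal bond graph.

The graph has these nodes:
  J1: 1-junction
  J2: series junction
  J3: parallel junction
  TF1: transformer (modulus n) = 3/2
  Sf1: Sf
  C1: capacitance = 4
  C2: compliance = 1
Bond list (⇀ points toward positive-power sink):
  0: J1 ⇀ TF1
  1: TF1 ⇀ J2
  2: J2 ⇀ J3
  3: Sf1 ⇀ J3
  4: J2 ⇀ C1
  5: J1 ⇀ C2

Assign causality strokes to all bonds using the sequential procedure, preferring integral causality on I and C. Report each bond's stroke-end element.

β0 stroke→TF1
β1 stroke→J2
β2 stroke→J3
β3 stroke→Sf1
β4 stroke→J2
β5 stroke→J1

β3 →Sf1  (Sf1: flow source, stroke at near end)
β2 →J3  (J3: last free bond brings effort in)
β1 →J2  (1-jn J2 has f-setter on 2)
β4 →J2  (J2: bond 2 brought flow, rest push out)
β0 →TF1  (TF1 one-in-one-out from 1)
β5 →J1  (common-f at J1 fixed by 0)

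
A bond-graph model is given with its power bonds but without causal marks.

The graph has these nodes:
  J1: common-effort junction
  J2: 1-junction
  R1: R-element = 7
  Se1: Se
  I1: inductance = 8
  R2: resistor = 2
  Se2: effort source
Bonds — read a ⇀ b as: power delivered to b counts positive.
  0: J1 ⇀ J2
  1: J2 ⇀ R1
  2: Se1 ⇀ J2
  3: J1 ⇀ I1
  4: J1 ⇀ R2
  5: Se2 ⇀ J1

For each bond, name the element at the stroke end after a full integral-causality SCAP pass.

#0 |J2
#1 |R1
#2 |J2
#3 |I1
#4 |R2
#5 |J1

b2 →J2  (Se1 (Se) sets effort on bond)
b5 →J1  (source Se2 imposes e)
b0 →J2  (J1: bond 5 brought effort, rest push out)
b3 →I1  (0-jn J1 has e-setter on 5)
b4 →R2  (0-jn J1 has e-setter on 5)
b1 →R1  (closing 1-jn rule on J2)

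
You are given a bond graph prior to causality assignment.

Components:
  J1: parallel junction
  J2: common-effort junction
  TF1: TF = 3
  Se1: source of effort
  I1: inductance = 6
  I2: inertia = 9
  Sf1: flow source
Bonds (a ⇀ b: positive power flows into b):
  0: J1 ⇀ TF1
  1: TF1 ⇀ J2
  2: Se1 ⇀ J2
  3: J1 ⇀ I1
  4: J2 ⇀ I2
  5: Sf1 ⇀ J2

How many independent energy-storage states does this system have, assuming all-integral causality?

b2 stroke→J2  (Se1: effort source, stroke at far end)
b5 stroke→Sf1  (Sf1 (Sf) sets flow on bond)
b1 stroke→TF1  (0-jn J2 has e-setter on 2)
b4 stroke→I2  (J2 effort already set via bond 2)
b0 stroke→J1  (TF1 one-in-one-out from 1)
b3 stroke→I1  (0-jn J1 has e-setter on 0)

2  (I1, I2 all integral)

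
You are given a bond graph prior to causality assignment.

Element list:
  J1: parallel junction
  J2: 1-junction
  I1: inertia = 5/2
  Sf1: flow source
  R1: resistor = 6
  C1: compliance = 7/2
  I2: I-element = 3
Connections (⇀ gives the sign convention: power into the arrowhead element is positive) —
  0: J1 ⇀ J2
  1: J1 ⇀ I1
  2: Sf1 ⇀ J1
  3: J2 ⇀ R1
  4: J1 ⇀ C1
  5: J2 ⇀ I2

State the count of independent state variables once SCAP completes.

#2 stroke at Sf1  (Sf1 (Sf) sets flow on bond)
#1 stroke at I1  (I1: I, integral causality)
#4 stroke at J1  (prefer integral on C1)
#0 stroke at J2  (common-e at J1 fixed by 4)
#5 stroke at I2  (prefer integral on I2)
#3 stroke at J2  (1-jn J2 has f-setter on 5)

3  (C1, I1, I2 all integral)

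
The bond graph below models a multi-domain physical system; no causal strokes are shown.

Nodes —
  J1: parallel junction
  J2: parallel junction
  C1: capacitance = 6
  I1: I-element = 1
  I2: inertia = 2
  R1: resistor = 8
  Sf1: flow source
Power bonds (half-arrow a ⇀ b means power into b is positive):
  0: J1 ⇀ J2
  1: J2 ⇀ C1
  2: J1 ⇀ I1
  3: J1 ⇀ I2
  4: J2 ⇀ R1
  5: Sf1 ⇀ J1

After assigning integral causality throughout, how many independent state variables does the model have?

β5 stroke at Sf1  (source Sf1 imposes f)
β1 stroke at J2  (C1 outputs effort q/C1)
β0 stroke at J1  (0-jn J2 has e-setter on 1)
β4 stroke at R1  (common-e at J2 fixed by 1)
β2 stroke at I1  (common-e at J1 fixed by 0)
β3 stroke at I2  (J1 effort already set via bond 0)

3  (C1, I1, I2 all integral)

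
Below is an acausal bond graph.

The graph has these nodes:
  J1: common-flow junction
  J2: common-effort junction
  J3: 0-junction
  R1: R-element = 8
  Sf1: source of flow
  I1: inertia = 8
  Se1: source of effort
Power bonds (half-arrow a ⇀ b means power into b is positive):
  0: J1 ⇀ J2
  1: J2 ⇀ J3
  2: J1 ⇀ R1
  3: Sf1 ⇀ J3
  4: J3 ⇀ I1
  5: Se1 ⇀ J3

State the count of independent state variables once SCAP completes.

1  (I1 all integral)

bond 3 |Sf1  (Sf1: flow source, stroke at near end)
bond 5 |J3  (Se1 fixes effort; stroke away)
bond 1 |J2  (common-e at J3 fixed by 5)
bond 4 |I1  (J3: bond 5 brought effort, rest push out)
bond 0 |J1  (J2 effort already set via bond 1)
bond 2 |R1  (closing 1-jn rule on J1)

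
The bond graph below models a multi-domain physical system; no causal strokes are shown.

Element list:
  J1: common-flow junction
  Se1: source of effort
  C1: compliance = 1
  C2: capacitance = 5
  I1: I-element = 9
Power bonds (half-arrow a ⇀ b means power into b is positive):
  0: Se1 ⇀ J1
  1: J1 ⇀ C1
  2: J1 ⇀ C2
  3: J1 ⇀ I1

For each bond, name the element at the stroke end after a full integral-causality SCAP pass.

#0 |J1  (Se1: effort source, stroke at far end)
#1 |J1  (prefer integral on C1)
#2 |J1  (C2 outputs effort q/C2)
#3 |I1  (closing 1-jn rule on J1)

#0 stroke→J1
#1 stroke→J1
#2 stroke→J1
#3 stroke→I1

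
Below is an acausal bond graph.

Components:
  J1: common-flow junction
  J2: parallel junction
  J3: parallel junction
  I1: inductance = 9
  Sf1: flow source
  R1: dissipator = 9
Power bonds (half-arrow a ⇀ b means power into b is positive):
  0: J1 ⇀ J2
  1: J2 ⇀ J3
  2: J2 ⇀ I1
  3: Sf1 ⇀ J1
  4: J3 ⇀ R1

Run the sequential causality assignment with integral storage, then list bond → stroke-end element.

#3 |Sf1  (source Sf1 imposes f)
#0 |J1  (common-f at J1 fixed by 3)
#2 |I1  (I1: I, integral causality)
#1 |J2  (J2 needs exactly one e-in)
#4 |J3  (J3 needs exactly one e-in)

b0 stroke at J1
b1 stroke at J2
b2 stroke at I1
b3 stroke at Sf1
b4 stroke at J3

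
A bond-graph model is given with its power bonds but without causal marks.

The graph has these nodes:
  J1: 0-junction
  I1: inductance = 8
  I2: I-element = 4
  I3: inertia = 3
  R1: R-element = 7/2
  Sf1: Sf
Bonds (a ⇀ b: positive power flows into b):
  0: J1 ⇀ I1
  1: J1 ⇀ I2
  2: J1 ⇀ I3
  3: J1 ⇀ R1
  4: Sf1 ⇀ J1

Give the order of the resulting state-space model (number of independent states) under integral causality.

3  (I1, I2, I3 all integral)

β4 |Sf1  (Sf1 fixes flow; stroke at Sf1)
β0 |I1  (I1: I, integral causality)
β1 |I2  (I2: I, integral causality)
β2 |I3  (I3: I, integral causality)
β3 |J1  (closing 0-jn rule on J1)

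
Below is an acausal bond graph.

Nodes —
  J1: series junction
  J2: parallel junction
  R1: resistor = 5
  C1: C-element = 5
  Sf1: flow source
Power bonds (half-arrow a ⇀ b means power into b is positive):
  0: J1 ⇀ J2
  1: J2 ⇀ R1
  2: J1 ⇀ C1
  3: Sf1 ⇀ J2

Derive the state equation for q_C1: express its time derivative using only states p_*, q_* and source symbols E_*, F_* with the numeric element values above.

dq_C1/dt = -F_Sf1 - q_C1/25

bond 3 stroke at Sf1  (Sf1 (Sf) sets flow on bond)
bond 2 stroke at J1  (C1 integral (e out))
bond 0 stroke at J2  (only one flow-in slot at J1)
bond 1 stroke at R1  (0-jn J2 has e-setter on 0)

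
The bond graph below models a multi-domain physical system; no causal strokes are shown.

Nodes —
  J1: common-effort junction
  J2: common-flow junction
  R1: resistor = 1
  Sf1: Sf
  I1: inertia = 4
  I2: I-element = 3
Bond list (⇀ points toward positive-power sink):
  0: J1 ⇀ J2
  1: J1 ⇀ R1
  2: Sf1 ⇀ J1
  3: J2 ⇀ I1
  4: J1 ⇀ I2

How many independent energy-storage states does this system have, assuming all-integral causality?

bond 2 →Sf1  (Sf1 (Sf) sets flow on bond)
bond 3 →I1  (I1 integral (f out))
bond 0 →J2  (J2: bond 3 brought flow, rest push out)
bond 4 →I2  (I2: I, integral causality)
bond 1 →J1  (only one effort-in slot at J1)

2  (I1, I2 all integral)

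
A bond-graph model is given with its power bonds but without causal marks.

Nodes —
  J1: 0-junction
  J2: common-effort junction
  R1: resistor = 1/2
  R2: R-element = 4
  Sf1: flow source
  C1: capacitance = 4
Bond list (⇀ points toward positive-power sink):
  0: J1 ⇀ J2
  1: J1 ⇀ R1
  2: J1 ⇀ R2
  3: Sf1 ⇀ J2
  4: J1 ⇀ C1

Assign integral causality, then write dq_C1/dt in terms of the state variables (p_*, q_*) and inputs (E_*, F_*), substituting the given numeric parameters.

#3 stroke at Sf1  (Sf1 fixes flow; stroke at Sf1)
#0 stroke at J2  (only one effort-in slot at J2)
#4 stroke at J1  (prefer integral on C1)
#1 stroke at R1  (common-e at J1 fixed by 4)
#2 stroke at R2  (0-jn J1 has e-setter on 4)

dq_C1/dt = F_Sf1 - 9*q_C1/16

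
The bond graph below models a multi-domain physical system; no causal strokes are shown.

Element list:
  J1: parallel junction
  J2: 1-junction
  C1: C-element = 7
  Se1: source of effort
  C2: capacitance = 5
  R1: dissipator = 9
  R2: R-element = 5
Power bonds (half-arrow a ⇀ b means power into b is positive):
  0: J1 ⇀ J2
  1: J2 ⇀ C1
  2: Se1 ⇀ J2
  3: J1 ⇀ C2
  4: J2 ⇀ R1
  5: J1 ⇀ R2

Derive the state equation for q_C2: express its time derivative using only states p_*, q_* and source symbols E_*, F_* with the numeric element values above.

bond 2 |J2  (Se1 fixes effort; stroke away)
bond 1 |J2  (C1 outputs effort q/C1)
bond 3 |J1  (C2 outputs effort q/C2)
bond 0 |J2  (0-jn J1 has e-setter on 3)
bond 5 |R2  (J1 effort already set via bond 3)
bond 4 |R1  (only one flow-in slot at J2)

dq_C2/dt = -E_Se1/9 + q_C1/63 - 14*q_C2/225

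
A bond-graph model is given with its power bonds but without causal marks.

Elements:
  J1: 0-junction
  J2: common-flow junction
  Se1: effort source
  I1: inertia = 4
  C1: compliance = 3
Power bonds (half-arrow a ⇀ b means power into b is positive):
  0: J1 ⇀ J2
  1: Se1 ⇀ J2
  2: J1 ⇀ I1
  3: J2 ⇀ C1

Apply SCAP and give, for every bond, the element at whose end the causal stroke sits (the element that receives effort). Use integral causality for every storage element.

bond 0 stroke at J1
bond 1 stroke at J2
bond 2 stroke at I1
bond 3 stroke at J2

β1 stroke at J2  (source Se1 imposes e)
β2 stroke at I1  (prefer integral on I1)
β0 stroke at J1  (only one effort-in slot at J1)
β3 stroke at J2  (1-jn J2 has f-setter on 0)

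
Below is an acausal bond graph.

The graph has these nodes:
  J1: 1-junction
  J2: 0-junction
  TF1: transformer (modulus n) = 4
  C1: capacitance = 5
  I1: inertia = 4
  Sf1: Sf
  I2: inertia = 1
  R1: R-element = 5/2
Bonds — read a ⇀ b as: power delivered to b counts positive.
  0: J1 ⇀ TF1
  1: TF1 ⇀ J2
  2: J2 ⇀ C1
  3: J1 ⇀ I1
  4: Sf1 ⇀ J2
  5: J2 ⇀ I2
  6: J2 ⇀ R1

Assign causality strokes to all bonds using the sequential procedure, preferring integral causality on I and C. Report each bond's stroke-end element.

#0 →J1
#1 →TF1
#2 →J2
#3 →I1
#4 →Sf1
#5 →I2
#6 →R1

bond 4 →Sf1  (Sf1 (Sf) sets flow on bond)
bond 2 →J2  (C1 integral (e out))
bond 1 →TF1  (J2 effort already set via bond 2)
bond 5 →I2  (0-jn J2 has e-setter on 2)
bond 6 →R1  (J2: bond 2 brought effort, rest push out)
bond 0 →J1  (TF1: transformer flips bond 1)
bond 3 →I1  (J1: last free bond brings flow in)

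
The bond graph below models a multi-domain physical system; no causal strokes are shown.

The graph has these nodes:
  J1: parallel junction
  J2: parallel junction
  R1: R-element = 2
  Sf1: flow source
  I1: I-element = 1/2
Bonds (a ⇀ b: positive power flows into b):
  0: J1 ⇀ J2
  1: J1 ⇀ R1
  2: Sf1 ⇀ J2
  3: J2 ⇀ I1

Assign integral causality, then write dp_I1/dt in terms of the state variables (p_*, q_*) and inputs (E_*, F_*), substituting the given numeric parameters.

dp_I1/dt = 2*F_Sf1 - 4*p_I1

bond 2 stroke→Sf1  (source Sf1 imposes f)
bond 3 stroke→I1  (I1 outputs flow p/I1)
bond 0 stroke→J2  (J2 needs exactly one e-in)
bond 1 stroke→J1  (J1 needs exactly one e-in)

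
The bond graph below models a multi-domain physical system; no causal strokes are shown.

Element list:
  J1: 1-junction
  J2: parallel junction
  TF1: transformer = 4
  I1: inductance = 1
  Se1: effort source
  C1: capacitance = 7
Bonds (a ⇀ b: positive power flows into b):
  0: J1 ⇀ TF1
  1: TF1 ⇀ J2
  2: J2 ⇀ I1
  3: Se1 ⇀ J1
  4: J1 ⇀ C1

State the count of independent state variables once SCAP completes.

2  (C1, I1 all integral)

#3 |J1  (Se1 fixes effort; stroke away)
#2 |I1  (I1: I, integral causality)
#1 |J2  (only one effort-in slot at J2)
#0 |TF1  (TF1: transformer flips bond 1)
#4 |J1  (J1 flow already set via bond 0)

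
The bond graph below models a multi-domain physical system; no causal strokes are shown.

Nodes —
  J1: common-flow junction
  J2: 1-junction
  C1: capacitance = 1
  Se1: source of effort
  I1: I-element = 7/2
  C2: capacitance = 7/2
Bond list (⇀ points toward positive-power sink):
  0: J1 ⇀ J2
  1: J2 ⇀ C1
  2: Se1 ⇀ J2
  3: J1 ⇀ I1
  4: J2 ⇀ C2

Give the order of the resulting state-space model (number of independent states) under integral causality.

β2 stroke at J2  (Se1 fixes effort; stroke away)
β1 stroke at J2  (C1: C, integral causality)
β3 stroke at I1  (prefer integral on I1)
β0 stroke at J1  (J1 flow already set via bond 3)
β4 stroke at J2  (J2: bond 0 brought flow, rest push out)

3  (C1, C2, I1 all integral)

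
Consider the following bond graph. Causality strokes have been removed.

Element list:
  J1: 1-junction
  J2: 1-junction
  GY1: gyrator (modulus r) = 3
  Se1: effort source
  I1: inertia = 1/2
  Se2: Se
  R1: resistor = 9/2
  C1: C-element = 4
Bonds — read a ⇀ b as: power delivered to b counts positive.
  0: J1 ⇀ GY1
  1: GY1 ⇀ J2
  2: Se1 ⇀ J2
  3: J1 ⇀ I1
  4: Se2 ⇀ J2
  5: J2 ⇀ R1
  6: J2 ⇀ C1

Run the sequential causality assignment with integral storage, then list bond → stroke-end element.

b2 |J2  (Se1 (Se) sets effort on bond)
b4 |J2  (Se2 fixes effort; stroke away)
b3 |I1  (I1 integral (f out))
b0 |J1  (1-jn J1 has f-setter on 3)
b1 |J2  (GY GY1: same side as bond 0)
b6 |J2  (C1 outputs effort q/C1)
b5 |R1  (only one flow-in slot at J2)

#0 →J1
#1 →J2
#2 →J2
#3 →I1
#4 →J2
#5 →R1
#6 →J2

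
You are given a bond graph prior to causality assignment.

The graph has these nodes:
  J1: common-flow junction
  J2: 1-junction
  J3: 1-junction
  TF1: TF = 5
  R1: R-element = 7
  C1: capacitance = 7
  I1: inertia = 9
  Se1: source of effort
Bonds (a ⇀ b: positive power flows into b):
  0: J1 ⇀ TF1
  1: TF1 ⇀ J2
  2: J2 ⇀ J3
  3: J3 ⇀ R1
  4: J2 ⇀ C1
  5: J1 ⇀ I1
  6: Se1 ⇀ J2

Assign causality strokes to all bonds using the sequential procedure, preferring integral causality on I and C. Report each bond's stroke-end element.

b0 stroke at J1
b1 stroke at TF1
b2 stroke at J2
b3 stroke at J3
b4 stroke at J2
b5 stroke at I1
b6 stroke at J2

#6 stroke at J2  (Se1 fixes effort; stroke away)
#4 stroke at J2  (C1 outputs effort q/C1)
#5 stroke at I1  (I1 integral (f out))
#0 stroke at J1  (J1 flow already set via bond 5)
#1 stroke at TF1  (TF1 one-in-one-out from 0)
#2 stroke at J2  (common-f at J2 fixed by 1)
#3 stroke at J3  (common-f at J3 fixed by 2)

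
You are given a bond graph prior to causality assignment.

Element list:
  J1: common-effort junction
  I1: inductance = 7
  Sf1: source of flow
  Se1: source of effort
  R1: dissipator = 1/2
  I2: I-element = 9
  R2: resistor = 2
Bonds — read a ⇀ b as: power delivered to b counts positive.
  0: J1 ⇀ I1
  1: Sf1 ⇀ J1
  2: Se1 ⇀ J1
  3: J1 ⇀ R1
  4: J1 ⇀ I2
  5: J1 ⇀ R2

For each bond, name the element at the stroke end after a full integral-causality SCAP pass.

#0 →I1
#1 →Sf1
#2 →J1
#3 →R1
#4 →I2
#5 →R2

#1 stroke→Sf1  (source Sf1 imposes f)
#2 stroke→J1  (source Se1 imposes e)
#0 stroke→I1  (0-jn J1 has e-setter on 2)
#3 stroke→R1  (J1 effort already set via bond 2)
#4 stroke→I2  (common-e at J1 fixed by 2)
#5 stroke→R2  (J1 effort already set via bond 2)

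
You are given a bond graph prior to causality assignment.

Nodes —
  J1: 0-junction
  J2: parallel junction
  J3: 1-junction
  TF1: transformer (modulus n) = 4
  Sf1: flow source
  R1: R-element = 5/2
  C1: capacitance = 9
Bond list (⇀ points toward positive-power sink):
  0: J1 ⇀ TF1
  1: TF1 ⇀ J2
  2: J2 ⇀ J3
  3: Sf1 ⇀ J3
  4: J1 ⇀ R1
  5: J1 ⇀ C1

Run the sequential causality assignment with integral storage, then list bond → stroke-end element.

#0 stroke→TF1
#1 stroke→J2
#2 stroke→J3
#3 stroke→Sf1
#4 stroke→R1
#5 stroke→J1

β3 |Sf1  (Sf1 fixes flow; stroke at Sf1)
β2 |J3  (common-f at J3 fixed by 3)
β1 |J2  (closing 0-jn rule on J2)
β0 |TF1  (TF TF1: opposite of bond 1)
β5 |J1  (prefer integral on C1)
β4 |R1  (J1 effort already set via bond 5)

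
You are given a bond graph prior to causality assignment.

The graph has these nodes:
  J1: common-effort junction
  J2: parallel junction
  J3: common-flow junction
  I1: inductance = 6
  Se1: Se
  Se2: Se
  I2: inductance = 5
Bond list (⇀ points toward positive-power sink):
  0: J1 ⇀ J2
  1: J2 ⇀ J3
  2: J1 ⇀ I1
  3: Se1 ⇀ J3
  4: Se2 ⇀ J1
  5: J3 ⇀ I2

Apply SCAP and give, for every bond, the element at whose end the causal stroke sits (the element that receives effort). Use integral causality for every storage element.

#3 →J3  (Se1 (Se) sets effort on bond)
#4 →J1  (Se2: effort source, stroke at far end)
#0 →J2  (common-e at J1 fixed by 4)
#2 →I1  (J1 effort already set via bond 4)
#1 →J3  (J2 effort already set via bond 0)
#5 →I2  (only one flow-in slot at J3)

b0 →J2
b1 →J3
b2 →I1
b3 →J3
b4 →J1
b5 →I2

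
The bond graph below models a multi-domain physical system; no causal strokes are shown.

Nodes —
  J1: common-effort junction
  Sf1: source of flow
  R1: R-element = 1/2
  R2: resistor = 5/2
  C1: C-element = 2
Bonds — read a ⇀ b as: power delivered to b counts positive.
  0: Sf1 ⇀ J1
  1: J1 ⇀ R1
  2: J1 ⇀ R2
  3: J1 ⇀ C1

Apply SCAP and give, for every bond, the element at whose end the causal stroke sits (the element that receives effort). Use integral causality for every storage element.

#0 |Sf1  (source Sf1 imposes f)
#3 |J1  (prefer integral on C1)
#1 |R1  (common-e at J1 fixed by 3)
#2 |R2  (J1 effort already set via bond 3)

β0 →Sf1
β1 →R1
β2 →R2
β3 →J1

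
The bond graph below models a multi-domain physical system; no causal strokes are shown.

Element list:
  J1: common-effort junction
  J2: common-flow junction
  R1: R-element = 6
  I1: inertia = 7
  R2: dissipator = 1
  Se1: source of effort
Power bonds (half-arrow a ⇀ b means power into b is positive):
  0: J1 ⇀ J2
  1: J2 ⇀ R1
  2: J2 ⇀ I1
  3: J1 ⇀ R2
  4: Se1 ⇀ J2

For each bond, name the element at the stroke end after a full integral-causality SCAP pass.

β4 stroke at J2  (Se1 (Se) sets effort on bond)
β2 stroke at I1  (I1: I, integral causality)
β0 stroke at J2  (J2 flow already set via bond 2)
β1 stroke at J2  (common-f at J2 fixed by 2)
β3 stroke at J1  (J1 needs exactly one e-in)

β0 stroke at J2
β1 stroke at J2
β2 stroke at I1
β3 stroke at J1
β4 stroke at J2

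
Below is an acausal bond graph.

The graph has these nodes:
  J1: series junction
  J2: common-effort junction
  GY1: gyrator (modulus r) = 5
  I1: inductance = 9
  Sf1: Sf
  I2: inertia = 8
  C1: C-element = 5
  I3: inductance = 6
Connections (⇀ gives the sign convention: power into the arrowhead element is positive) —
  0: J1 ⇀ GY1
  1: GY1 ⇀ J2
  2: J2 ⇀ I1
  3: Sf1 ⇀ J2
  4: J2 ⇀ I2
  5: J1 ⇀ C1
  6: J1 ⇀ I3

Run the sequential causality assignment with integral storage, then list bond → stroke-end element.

b0 stroke→J1
b1 stroke→J2
b2 stroke→I1
b3 stroke→Sf1
b4 stroke→I2
b5 stroke→J1
b6 stroke→I3

#3 →Sf1  (Sf1 fixes flow; stroke at Sf1)
#2 →I1  (I1: I, integral causality)
#4 →I2  (I2: I, integral causality)
#1 →J2  (J2 needs exactly one e-in)
#0 →J1  (through GY1, causality inverts; strokes same side of GY1)
#5 →J1  (C1 integral (e out))
#6 →I3  (J1: last free bond brings flow in)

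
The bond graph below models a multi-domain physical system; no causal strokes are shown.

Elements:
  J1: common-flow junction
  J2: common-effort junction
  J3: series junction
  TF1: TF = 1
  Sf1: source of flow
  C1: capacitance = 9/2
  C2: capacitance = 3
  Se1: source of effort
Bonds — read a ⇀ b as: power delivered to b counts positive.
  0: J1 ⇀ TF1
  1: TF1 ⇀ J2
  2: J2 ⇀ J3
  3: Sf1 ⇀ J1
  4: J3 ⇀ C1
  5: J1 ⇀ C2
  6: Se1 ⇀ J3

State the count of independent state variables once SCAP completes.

b3 |Sf1  (Sf1: flow source, stroke at near end)
b6 |J3  (Se1: effort source, stroke at far end)
b0 |J1  (J1 flow already set via bond 3)
b5 |J1  (1-jn J1 has f-setter on 3)
b1 |TF1  (TF1: transformer flips bond 0)
b2 |J2  (J2: last free bond brings effort in)
b4 |J3  (common-f at J3 fixed by 2)

2  (C1, C2 all integral)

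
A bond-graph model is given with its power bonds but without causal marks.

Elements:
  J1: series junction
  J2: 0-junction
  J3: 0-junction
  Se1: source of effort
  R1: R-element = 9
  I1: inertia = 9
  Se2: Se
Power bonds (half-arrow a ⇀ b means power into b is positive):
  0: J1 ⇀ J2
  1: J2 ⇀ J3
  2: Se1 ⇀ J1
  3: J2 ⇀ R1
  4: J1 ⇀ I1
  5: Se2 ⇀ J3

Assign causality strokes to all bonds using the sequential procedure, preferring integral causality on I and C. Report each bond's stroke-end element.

b2 →J1  (Se1: effort source, stroke at far end)
b5 →J3  (Se2 fixes effort; stroke away)
b1 →J2  (J3 effort already set via bond 5)
b0 →J1  (J2: bond 1 brought effort, rest push out)
b3 →R1  (0-jn J2 has e-setter on 1)
b4 →I1  (closing 1-jn rule on J1)

b0 stroke→J1
b1 stroke→J2
b2 stroke→J1
b3 stroke→R1
b4 stroke→I1
b5 stroke→J3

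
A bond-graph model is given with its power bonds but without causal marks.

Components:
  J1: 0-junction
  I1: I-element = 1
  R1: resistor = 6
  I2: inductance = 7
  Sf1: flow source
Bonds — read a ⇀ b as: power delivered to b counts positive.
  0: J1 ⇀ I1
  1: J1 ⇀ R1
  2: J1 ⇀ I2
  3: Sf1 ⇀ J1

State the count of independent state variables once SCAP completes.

β3 →Sf1  (Sf1 (Sf) sets flow on bond)
β0 →I1  (I1 integral (f out))
β2 →I2  (prefer integral on I2)
β1 →J1  (J1: last free bond brings effort in)

2  (I1, I2 all integral)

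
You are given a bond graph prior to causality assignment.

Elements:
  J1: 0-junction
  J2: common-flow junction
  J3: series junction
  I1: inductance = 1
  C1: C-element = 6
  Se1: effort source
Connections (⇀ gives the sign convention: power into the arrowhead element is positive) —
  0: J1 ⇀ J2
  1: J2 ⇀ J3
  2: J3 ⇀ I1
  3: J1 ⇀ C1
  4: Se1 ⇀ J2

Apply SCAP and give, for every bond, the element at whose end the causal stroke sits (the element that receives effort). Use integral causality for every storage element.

b0 stroke at J2
b1 stroke at J3
b2 stroke at I1
b3 stroke at J1
b4 stroke at J2

#4 |J2  (source Se1 imposes e)
#2 |I1  (prefer integral on I1)
#1 |J3  (1-jn J3 has f-setter on 2)
#0 |J2  (J2 flow already set via bond 1)
#3 |J1  (only one effort-in slot at J1)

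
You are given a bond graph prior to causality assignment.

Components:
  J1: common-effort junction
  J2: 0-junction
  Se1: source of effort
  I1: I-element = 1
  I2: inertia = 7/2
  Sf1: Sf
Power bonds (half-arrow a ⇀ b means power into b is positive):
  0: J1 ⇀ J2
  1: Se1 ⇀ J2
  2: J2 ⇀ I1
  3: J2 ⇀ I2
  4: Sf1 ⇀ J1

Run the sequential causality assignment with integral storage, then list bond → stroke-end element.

bond 1 stroke→J2  (Se1 fixes effort; stroke away)
bond 4 stroke→Sf1  (Sf1 (Sf) sets flow on bond)
bond 0 stroke→J1  (closing 0-jn rule on J1)
bond 2 stroke→I1  (J2: bond 1 brought effort, rest push out)
bond 3 stroke→I2  (0-jn J2 has e-setter on 1)

β0 →J1
β1 →J2
β2 →I1
β3 →I2
β4 →Sf1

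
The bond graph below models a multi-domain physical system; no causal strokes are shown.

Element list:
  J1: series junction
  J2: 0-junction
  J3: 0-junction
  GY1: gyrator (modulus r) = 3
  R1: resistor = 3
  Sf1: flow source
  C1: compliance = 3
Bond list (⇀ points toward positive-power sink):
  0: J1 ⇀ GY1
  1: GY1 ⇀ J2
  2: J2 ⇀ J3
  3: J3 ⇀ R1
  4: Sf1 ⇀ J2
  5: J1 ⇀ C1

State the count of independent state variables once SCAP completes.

β4 |Sf1  (Sf1 (Sf) sets flow on bond)
β5 |J1  (C1 integral (e out))
β0 |GY1  (J1: last free bond brings flow in)
β1 |GY1  (GY1: gyrator matches bond 0)
β2 |J2  (J2 needs exactly one e-in)
β3 |J3  (closing 0-jn rule on J3)

1  (C1 all integral)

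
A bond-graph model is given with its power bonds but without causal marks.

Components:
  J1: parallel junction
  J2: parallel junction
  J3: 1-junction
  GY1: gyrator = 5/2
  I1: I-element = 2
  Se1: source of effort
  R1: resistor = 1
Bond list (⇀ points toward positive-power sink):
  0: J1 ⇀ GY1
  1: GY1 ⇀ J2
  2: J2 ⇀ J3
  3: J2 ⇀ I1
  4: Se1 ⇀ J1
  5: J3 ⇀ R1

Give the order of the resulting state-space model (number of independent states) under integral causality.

1  (I1 all integral)

β4 stroke at J1  (source Se1 imposes e)
β0 stroke at GY1  (J1: bond 4 brought effort, rest push out)
β1 stroke at GY1  (GY1: gyrator matches bond 0)
β3 stroke at I1  (prefer integral on I1)
β2 stroke at J2  (J2 needs exactly one e-in)
β5 stroke at J3  (J3 flow already set via bond 2)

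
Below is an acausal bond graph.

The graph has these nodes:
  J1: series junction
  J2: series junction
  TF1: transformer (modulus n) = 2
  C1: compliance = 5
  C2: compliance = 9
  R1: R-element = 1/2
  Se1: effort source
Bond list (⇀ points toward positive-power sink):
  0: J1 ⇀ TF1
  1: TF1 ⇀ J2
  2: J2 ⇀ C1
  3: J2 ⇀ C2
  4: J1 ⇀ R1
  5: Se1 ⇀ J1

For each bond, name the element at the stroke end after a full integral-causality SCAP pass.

#0 stroke→J1
#1 stroke→TF1
#2 stroke→J2
#3 stroke→J2
#4 stroke→R1
#5 stroke→J1

b5 |J1  (source Se1 imposes e)
b2 |J2  (C1 integral (e out))
b3 |J2  (prefer integral on C2)
b1 |TF1  (J2 needs exactly one f-in)
b0 |J1  (TF1: transformer flips bond 1)
b4 |R1  (J1: last free bond brings flow in)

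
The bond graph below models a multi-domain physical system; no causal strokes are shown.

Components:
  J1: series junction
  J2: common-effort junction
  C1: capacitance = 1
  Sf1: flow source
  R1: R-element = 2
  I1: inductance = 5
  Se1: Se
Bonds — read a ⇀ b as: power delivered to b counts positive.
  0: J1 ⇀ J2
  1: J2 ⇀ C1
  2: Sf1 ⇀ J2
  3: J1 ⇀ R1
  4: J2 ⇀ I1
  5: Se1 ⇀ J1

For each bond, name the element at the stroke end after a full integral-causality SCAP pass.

bond 2 →Sf1  (Sf1 fixes flow; stroke at Sf1)
bond 5 →J1  (Se1: effort source, stroke at far end)
bond 1 →J2  (C1 outputs effort q/C1)
bond 0 →J1  (0-jn J2 has e-setter on 1)
bond 4 →I1  (0-jn J2 has e-setter on 1)
bond 3 →R1  (only one flow-in slot at J1)

#0 |J1
#1 |J2
#2 |Sf1
#3 |R1
#4 |I1
#5 |J1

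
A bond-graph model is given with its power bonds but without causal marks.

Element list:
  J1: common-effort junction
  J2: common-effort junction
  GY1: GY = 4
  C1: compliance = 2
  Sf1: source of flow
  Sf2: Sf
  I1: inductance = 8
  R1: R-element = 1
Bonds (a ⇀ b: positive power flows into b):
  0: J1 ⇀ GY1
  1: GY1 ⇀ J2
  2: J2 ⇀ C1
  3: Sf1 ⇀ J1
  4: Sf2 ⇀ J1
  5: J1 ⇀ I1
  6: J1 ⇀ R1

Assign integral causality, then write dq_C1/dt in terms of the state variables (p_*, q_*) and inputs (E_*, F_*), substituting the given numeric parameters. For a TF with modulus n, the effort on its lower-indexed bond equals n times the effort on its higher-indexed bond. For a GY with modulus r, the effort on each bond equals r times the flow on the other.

dq_C1/dt = F_Sf1/4 + F_Sf2/4 - p_I1/32 - q_C1/32

b3 stroke→Sf1  (Sf1: flow source, stroke at near end)
b4 stroke→Sf2  (Sf2 (Sf) sets flow on bond)
b2 stroke→J2  (C1: C, integral causality)
b1 stroke→GY1  (0-jn J2 has e-setter on 2)
b0 stroke→GY1  (through GY1, causality inverts; strokes same side of GY1)
b5 stroke→I1  (I1: I, integral causality)
b6 stroke→J1  (J1: last free bond brings effort in)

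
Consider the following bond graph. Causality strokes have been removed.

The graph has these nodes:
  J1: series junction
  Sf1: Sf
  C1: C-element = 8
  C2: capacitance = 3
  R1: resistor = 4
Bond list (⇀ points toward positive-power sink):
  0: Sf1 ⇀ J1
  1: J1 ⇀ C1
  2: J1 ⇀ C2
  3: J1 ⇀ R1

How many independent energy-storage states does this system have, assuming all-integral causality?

b0 stroke→Sf1  (Sf1 (Sf) sets flow on bond)
b1 stroke→J1  (J1: bond 0 brought flow, rest push out)
b2 stroke→J1  (J1 flow already set via bond 0)
b3 stroke→J1  (J1 flow already set via bond 0)

2  (C1, C2 all integral)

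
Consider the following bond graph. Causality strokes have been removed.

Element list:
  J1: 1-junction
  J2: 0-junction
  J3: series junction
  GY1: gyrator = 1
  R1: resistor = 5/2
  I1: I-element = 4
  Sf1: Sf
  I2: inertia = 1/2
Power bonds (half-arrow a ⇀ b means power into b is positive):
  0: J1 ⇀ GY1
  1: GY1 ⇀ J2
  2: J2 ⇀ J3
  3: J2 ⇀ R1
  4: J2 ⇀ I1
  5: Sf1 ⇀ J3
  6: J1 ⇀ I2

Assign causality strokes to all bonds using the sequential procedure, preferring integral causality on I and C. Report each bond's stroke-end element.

β0 stroke→J1
β1 stroke→J2
β2 stroke→J3
β3 stroke→R1
β4 stroke→I1
β5 stroke→Sf1
β6 stroke→I2

bond 5 stroke→Sf1  (Sf1: flow source, stroke at near end)
bond 2 stroke→J3  (1-jn J3 has f-setter on 5)
bond 4 stroke→I1  (I1 integral (f out))
bond 6 stroke→I2  (prefer integral on I2)
bond 0 stroke→J1  (J1: bond 6 brought flow, rest push out)
bond 1 stroke→J2  (GY GY1: same side as bond 0)
bond 3 stroke→R1  (J2: bond 1 brought effort, rest push out)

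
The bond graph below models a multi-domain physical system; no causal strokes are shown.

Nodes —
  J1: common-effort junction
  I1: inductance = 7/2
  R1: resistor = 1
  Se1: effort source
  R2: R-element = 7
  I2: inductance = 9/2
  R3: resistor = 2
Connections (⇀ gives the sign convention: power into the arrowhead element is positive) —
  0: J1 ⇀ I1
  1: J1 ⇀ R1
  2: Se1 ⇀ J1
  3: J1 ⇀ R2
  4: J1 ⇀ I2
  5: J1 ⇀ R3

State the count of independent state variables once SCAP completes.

bond 2 stroke→J1  (Se1 fixes effort; stroke away)
bond 0 stroke→I1  (common-e at J1 fixed by 2)
bond 1 stroke→R1  (common-e at J1 fixed by 2)
bond 3 stroke→R2  (common-e at J1 fixed by 2)
bond 4 stroke→I2  (common-e at J1 fixed by 2)
bond 5 stroke→R3  (common-e at J1 fixed by 2)

2  (I1, I2 all integral)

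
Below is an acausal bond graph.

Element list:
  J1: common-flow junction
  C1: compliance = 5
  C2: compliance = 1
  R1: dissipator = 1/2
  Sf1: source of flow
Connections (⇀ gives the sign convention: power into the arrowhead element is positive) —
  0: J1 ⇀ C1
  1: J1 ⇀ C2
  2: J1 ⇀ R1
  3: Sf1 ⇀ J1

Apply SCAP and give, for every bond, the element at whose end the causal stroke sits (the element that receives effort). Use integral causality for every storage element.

bond 0 →J1
bond 1 →J1
bond 2 →J1
bond 3 →Sf1

b3 stroke at Sf1  (Sf1 fixes flow; stroke at Sf1)
b0 stroke at J1  (common-f at J1 fixed by 3)
b1 stroke at J1  (common-f at J1 fixed by 3)
b2 stroke at J1  (common-f at J1 fixed by 3)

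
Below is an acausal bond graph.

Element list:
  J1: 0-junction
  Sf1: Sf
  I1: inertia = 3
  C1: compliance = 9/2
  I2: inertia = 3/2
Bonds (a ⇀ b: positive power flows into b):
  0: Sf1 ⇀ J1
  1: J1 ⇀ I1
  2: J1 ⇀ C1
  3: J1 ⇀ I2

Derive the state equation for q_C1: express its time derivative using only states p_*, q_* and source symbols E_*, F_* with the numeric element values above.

dq_C1/dt = F_Sf1 - p_I1/3 - 2*p_I2/3

β0 |Sf1  (Sf1 fixes flow; stroke at Sf1)
β1 |I1  (I1: I, integral causality)
β2 |J1  (C1 integral (e out))
β3 |I2  (J1 effort already set via bond 2)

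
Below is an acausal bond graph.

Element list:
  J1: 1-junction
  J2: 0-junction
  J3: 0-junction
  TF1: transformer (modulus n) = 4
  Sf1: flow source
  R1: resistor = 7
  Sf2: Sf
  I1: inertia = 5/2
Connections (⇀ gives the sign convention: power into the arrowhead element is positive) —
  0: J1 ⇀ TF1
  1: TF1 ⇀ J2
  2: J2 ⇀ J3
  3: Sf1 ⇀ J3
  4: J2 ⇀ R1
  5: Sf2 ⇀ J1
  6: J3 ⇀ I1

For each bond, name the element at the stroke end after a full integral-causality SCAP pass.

β0 |J1
β1 |TF1
β2 |J3
β3 |Sf1
β4 |J2
β5 |Sf2
β6 |I1

bond 3 |Sf1  (Sf1: flow source, stroke at near end)
bond 5 |Sf2  (Sf2 (Sf) sets flow on bond)
bond 0 |J1  (common-f at J1 fixed by 5)
bond 1 |TF1  (TF1 one-in-one-out from 0)
bond 6 |I1  (prefer integral on I1)
bond 2 |J3  (J3 needs exactly one e-in)
bond 4 |J2  (only one effort-in slot at J2)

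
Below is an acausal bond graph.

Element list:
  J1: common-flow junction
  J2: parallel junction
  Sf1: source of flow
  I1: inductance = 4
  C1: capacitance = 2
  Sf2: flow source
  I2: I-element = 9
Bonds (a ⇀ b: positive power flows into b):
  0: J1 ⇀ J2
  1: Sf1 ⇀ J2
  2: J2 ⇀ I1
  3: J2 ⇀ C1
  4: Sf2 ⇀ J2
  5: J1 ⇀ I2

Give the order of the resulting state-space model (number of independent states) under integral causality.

bond 1 stroke at Sf1  (Sf1 fixes flow; stroke at Sf1)
bond 4 stroke at Sf2  (Sf2: flow source, stroke at near end)
bond 2 stroke at I1  (I1 integral (f out))
bond 3 stroke at J2  (C1 integral (e out))
bond 0 stroke at J1  (J2 effort already set via bond 3)
bond 5 stroke at I2  (only one flow-in slot at J1)

3  (C1, I1, I2 all integral)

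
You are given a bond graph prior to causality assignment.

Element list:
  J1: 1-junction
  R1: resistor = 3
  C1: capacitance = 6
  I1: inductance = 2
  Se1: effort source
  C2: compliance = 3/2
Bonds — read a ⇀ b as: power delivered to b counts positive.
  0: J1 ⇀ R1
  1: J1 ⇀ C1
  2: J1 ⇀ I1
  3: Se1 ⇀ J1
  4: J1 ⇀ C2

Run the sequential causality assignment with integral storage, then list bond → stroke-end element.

b0 →J1
b1 →J1
b2 →I1
b3 →J1
b4 →J1

bond 3 |J1  (Se1: effort source, stroke at far end)
bond 1 |J1  (C1 outputs effort q/C1)
bond 2 |I1  (I1 integral (f out))
bond 0 |J1  (J1 flow already set via bond 2)
bond 4 |J1  (J1 flow already set via bond 2)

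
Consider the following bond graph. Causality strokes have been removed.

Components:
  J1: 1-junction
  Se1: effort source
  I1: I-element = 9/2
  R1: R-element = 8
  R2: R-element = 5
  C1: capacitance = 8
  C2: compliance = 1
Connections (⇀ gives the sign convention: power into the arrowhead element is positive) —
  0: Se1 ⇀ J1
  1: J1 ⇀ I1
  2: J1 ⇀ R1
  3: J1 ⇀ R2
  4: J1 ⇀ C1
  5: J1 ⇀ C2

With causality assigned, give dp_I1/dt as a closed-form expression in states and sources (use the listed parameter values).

dp_I1/dt = E_Se1 - 26*p_I1/9 - q_C1/8 - q_C2

#0 |J1  (source Se1 imposes e)
#1 |I1  (I1: I, integral causality)
#2 |J1  (J1 flow already set via bond 1)
#3 |J1  (1-jn J1 has f-setter on 1)
#4 |J1  (J1: bond 1 brought flow, rest push out)
#5 |J1  (J1 flow already set via bond 1)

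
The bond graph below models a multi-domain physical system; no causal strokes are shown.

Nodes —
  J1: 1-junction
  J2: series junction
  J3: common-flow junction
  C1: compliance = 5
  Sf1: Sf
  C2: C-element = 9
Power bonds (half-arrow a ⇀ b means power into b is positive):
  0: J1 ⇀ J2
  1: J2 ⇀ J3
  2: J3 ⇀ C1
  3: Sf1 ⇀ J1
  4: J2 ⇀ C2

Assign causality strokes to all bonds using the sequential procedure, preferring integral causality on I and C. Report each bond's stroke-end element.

bond 3 stroke→Sf1  (source Sf1 imposes f)
bond 0 stroke→J1  (J1 flow already set via bond 3)
bond 1 stroke→J2  (1-jn J2 has f-setter on 0)
bond 4 stroke→J2  (common-f at J2 fixed by 0)
bond 2 stroke→J3  (J3 flow already set via bond 1)

#0 →J1
#1 →J2
#2 →J3
#3 →Sf1
#4 →J2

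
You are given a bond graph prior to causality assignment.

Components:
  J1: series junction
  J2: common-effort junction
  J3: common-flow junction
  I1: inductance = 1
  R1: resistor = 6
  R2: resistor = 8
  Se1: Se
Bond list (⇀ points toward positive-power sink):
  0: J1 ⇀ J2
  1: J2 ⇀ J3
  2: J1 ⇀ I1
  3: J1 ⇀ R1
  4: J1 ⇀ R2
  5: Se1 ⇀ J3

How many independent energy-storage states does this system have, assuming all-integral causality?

1  (I1 all integral)

#5 →J3  (Se1 fixes effort; stroke away)
#1 →J2  (closing 1-jn rule on J3)
#0 →J1  (J2 effort already set via bond 1)
#2 →I1  (I1: I, integral causality)
#3 →J1  (J1: bond 2 brought flow, rest push out)
#4 →J1  (J1 flow already set via bond 2)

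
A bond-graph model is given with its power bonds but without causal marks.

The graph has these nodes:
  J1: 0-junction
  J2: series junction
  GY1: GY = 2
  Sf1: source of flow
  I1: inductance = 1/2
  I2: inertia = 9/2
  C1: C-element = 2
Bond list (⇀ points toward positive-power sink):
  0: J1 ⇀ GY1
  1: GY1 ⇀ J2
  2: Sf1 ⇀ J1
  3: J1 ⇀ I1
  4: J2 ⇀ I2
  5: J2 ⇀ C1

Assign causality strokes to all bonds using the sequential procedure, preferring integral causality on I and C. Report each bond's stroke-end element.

β0 |J1
β1 |J2
β2 |Sf1
β3 |I1
β4 |I2
β5 |J2

bond 2 |Sf1  (Sf1: flow source, stroke at near end)
bond 3 |I1  (prefer integral on I1)
bond 0 |J1  (only one effort-in slot at J1)
bond 1 |J2  (GY1 both-in/both-out from 0)
bond 4 |I2  (I2: I, integral causality)
bond 5 |J2  (common-f at J2 fixed by 4)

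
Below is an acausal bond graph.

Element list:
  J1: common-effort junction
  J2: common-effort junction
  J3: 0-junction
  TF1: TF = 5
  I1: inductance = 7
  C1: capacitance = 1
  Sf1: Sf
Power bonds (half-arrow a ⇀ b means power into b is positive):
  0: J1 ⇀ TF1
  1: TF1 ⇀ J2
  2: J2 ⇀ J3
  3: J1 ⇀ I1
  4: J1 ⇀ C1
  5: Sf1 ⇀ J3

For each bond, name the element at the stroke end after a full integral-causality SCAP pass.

bond 0 stroke→TF1
bond 1 stroke→J2
bond 2 stroke→J3
bond 3 stroke→I1
bond 4 stroke→J1
bond 5 stroke→Sf1

β5 |Sf1  (Sf1 fixes flow; stroke at Sf1)
β2 |J3  (only one effort-in slot at J3)
β1 |J2  (J2 needs exactly one e-in)
β0 |TF1  (TF TF1: opposite of bond 1)
β3 |I1  (I1 outputs flow p/I1)
β4 |J1  (J1 needs exactly one e-in)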